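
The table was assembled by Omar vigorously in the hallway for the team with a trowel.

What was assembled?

the table

'the table' marks the patient of the assembling event.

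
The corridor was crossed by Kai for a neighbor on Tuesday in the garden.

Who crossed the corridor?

Kai

'Kai' marks the agent of the crossing event.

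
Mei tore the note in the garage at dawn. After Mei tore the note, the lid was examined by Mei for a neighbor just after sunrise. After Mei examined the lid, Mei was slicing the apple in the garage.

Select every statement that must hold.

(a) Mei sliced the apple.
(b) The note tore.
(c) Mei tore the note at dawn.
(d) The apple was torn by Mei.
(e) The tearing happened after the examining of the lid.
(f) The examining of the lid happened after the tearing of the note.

(b), (c), (f)

(a) Not entailed — 'was slicing' is progressive on an accomplishment; it does not entail the completed 'sliced'.
(b) Entailed — 'Mei tore the note' is causative; it entails the inchoative 'the note tore'.
(c) Entailed — dropping 'in the garage' leaves a sub-description the original still satisfies.
(d) Not entailed — Mei tore the note, not the apple; the apple belongs to the slicing event.
(e) Not entailed — the narrative places the tearing before the examining, not after.
(f) Entailed — the narrative places the tearing before the examining.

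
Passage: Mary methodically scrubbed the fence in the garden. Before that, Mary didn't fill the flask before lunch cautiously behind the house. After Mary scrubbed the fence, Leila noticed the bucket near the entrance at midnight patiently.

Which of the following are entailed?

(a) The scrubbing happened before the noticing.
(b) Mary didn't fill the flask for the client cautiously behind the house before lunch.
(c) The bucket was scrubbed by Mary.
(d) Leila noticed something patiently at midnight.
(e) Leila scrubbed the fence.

(a), (b), (d)

(a) Entailed — the narrative places the scrubbing before the noticing.
(b) Entailed — under negation, adding a further restriction is entailed: if no such filling event occurred, none occurred for the client either.
(c) Not entailed — Mary scrubbed the fence, not the bucket; the bucket belongs to the noticing event.
(d) Entailed — dropping 'near the entrance' and generalizing the patient leaves a sub-description the original still satisfies.
(e) Not entailed — the passage has Mary scrubbing the fence, not Leila.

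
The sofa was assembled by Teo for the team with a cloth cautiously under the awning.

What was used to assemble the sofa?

a cloth

'with a cloth' marks the instrument of the assembling event.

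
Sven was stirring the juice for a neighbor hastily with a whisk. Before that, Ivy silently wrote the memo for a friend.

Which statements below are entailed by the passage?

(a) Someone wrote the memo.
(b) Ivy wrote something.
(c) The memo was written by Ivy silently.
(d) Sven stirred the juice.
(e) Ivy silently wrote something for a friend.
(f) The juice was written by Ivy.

(a), (b), (c), (d), (e)

(a) Entailed — this follows by dropping conjuncts from the writing event's description.
(b) Entailed — every conjunct here is already in the original writing event.
(c) Entailed — every conjunct here is already in the original writing event.
(d) Entailed — 'stir' is an activity; 'was stirring' entails that some stirring happened, so 'stirred' holds.
(e) Entailed — every conjunct here is already in the original writing event.
(f) Not entailed — Ivy wrote the memo, not the juice; the juice belongs to the stirring event.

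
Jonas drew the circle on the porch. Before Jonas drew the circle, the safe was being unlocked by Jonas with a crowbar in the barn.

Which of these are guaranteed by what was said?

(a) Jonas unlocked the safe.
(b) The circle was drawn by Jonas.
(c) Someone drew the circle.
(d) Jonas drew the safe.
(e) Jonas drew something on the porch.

(b), (c), (e)

(a) Not entailed — 'was unlocking' is progressive on an accomplishment; it does not entail the completed 'unlocked'.
(b) Entailed — every conjunct here is already in the original drawing event.
(c) Entailed — every conjunct here is already in the original drawing event.
(d) Not entailed — Jonas drew the circle, not the safe; the safe belongs to the unlocking event.
(e) Entailed — the original entails any weakening of itself; this just generalizes the patient.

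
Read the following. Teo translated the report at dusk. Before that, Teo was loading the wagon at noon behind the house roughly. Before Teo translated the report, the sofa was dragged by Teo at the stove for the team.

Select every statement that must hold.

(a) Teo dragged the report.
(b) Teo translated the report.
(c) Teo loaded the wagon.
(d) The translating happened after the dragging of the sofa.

(b), (d)

(a) Not entailed — Teo dragged the sofa, not the report; the report belongs to the translating event.
(b) Entailed — this follows by dropping conjuncts from the translating event's description.
(c) Not entailed — 'was loading' is progressive on an accomplishment; it does not entail the completed 'loaded'.
(d) Entailed — the narrative places the dragging before the translating.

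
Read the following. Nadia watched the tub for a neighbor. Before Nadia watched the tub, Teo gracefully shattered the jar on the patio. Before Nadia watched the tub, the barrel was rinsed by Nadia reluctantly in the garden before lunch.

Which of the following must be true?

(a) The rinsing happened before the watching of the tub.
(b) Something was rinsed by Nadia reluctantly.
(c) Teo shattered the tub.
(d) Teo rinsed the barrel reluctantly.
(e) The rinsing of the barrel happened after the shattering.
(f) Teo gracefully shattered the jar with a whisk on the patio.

(a), (b)

(a) Entailed — the narrative places the rinsing before the watching.
(b) Entailed — dropping 'before lunch', 'in the garden' and generalizing the patient leaves a sub-description the original still satisfies.
(c) Not entailed — Teo shattered the jar, not the tub; the tub belongs to the watching event.
(d) Not entailed — the passage has Nadia rinsing the barrel, not Teo.
(e) Not entailed — the narrative doesn't order the shattering relative to the rinsing.
(f) Not entailed — 'with a whisk' adds information not in the original event.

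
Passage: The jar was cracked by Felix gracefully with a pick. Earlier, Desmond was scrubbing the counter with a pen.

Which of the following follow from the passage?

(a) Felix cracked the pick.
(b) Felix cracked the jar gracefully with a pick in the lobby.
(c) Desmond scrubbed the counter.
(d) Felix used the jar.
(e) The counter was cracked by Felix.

(c)

(a) Not entailed — the pick is the instrument, not what was cracked.
(b) Not entailed — 'in the lobby' adds information not in the original event.
(c) Entailed — 'scrub' is an activity; 'was scrubbing' entails that some scrubbing happened, so 'scrubbed' holds.
(d) Not entailed — the jar is the patient, not an instrument — Felix used a pick.
(e) Not entailed — Felix cracked the jar, not the counter; the counter belongs to the scrubbing event.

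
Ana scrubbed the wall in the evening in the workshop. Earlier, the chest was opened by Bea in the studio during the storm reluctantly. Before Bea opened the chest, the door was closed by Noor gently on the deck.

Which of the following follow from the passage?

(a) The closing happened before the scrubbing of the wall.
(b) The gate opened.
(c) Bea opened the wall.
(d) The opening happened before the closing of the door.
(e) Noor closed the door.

(a) Entailed — the narrative places the closing before the scrubbing.
(b) Not entailed — the chest is what opened, not the gate.
(c) Not entailed — Bea opened the chest, not the wall; the wall belongs to the scrubbing event.
(d) Not entailed — the narrative places the closing before the opening, not after.
(e) Entailed — the original entails any weakening of itself; this just drops 'gently', 'on the deck'.

(a), (e)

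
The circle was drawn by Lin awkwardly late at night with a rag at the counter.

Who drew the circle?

Lin

'Lin' marks the agent of the drawing event.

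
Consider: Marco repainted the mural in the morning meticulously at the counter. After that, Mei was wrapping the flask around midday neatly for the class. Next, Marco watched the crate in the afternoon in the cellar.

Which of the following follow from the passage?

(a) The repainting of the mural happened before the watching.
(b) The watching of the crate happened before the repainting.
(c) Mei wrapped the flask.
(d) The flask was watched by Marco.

(a)

(a) Entailed — the narrative places the repainting before the watching.
(b) Not entailed — the narrative places the repainting before the watching, not after.
(c) Not entailed — 'was wrapping' is progressive on an accomplishment; it does not entail the completed 'wrapped'.
(d) Not entailed — Marco watched the crate, not the flask; the flask belongs to the wrapping event.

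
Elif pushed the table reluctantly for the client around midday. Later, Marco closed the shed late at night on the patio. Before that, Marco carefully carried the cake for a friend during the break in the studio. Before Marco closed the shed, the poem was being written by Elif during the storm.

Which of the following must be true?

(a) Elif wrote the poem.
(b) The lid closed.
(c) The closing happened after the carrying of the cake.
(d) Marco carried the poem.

(a) Not entailed — 'was writing' is progressive on an accomplishment; it does not entail the completed 'wrote'.
(b) Not entailed — the shed is what closed, not the lid.
(c) Entailed — the narrative places the carrying before the closing.
(d) Not entailed — Marco carried the cake, not the poem; the poem belongs to the writing event.

(c)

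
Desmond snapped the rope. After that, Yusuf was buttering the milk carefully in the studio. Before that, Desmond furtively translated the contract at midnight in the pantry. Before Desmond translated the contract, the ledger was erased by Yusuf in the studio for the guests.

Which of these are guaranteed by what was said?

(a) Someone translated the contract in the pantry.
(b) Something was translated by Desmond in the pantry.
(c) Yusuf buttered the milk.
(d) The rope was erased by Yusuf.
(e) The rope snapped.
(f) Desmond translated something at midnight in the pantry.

(a), (b), (e), (f)

(a) Entailed — dropping 'furtively', 'at midnight' and generalizing the agent leaves a sub-description the original still satisfies.
(b) Entailed — this follows by dropping conjuncts from the translating event's description.
(c) Not entailed — 'was buttering' is progressive on an accomplishment; it does not entail the completed 'buttered'.
(d) Not entailed — Yusuf erased the ledger, not the rope; the rope belongs to the snapping event.
(e) Entailed — 'Desmond snapped the rope' is causative; it entails the inchoative 'the rope snapped'.
(f) Entailed — the original entails any weakening of itself; this just drops 'furtively' and generalizes the patient.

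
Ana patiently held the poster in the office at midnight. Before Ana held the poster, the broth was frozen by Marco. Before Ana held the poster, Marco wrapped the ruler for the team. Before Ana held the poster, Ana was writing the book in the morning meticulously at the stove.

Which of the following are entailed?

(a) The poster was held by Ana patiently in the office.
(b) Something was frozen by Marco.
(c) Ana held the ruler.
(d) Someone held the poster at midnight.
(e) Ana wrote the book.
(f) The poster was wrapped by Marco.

(a), (b), (d)

(a) Entailed — this follows by dropping conjuncts from the holding event's description.
(b) Entailed — the original entails any weakening of itself; this just generalizes the patient.
(c) Not entailed — Ana held the poster, not the ruler; the ruler belongs to the wrapping event.
(d) Entailed — every conjunct here is already in the original holding event.
(e) Not entailed — 'was writing' is progressive on an accomplishment; it does not entail the completed 'wrote'.
(f) Not entailed — Marco wrapped the ruler, not the poster; the poster belongs to the holding event.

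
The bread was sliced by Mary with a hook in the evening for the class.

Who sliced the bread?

'Mary' marks the agent of the slicing event.

Mary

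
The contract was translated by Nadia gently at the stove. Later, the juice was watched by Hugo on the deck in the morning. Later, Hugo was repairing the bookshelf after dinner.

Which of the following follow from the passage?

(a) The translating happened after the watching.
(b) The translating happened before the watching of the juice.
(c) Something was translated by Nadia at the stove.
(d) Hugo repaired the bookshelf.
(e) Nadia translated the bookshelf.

(a) Not entailed — the narrative places the translating before the watching, not after.
(b) Entailed — the narrative places the translating before the watching.
(c) Entailed — dropping 'gently' and generalizing the patient leaves a sub-description the original still satisfies.
(d) Not entailed — 'was repairing' is progressive on an accomplishment; it does not entail the completed 'repaired'.
(e) Not entailed — Nadia translated the contract, not the bookshelf; the bookshelf belongs to the repairing event.

(b), (c)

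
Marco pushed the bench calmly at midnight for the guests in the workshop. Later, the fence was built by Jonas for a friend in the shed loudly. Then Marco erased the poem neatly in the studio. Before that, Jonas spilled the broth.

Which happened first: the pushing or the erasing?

The connectives place the pushing before the erasing.

the pushing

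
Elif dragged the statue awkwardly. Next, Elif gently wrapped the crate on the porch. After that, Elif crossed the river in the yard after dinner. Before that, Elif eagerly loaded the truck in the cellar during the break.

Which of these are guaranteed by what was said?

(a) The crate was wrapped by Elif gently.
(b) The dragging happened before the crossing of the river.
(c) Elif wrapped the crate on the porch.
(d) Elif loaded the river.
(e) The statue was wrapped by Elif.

(a), (b), (c)

(a) Entailed — the original entails any weakening of itself; this just drops 'on the porch'.
(b) Entailed — the narrative places the dragging before the crossing.
(c) Entailed — every conjunct here is already in the original wrapping event.
(d) Not entailed — Elif loaded the truck, not the river; the river belongs to the crossing event.
(e) Not entailed — Elif wrapped the crate, not the statue; the statue belongs to the dragging event.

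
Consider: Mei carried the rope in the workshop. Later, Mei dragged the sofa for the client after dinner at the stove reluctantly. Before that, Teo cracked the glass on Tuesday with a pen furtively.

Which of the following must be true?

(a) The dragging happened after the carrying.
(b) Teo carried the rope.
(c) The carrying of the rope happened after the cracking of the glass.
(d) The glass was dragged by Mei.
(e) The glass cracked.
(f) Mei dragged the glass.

(a), (e)

(a) Entailed — the narrative places the carrying before the dragging.
(b) Not entailed — the passage has Mei carrying the rope, not Teo.
(c) Not entailed — the narrative doesn't order the cracking relative to the carrying.
(d) Not entailed — Mei dragged the sofa, not the glass; the glass belongs to the cracking event.
(e) Entailed — 'Teo cracked the glass' is causative; it entails the inchoative 'the glass cracked'.
(f) Not entailed — Mei dragged the sofa, not the glass; the glass belongs to the cracking event.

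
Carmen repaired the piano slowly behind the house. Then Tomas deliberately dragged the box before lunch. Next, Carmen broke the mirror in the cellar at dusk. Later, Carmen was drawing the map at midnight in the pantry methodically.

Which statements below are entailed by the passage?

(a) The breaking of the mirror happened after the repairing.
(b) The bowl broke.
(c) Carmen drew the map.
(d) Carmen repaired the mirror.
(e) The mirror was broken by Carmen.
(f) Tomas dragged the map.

(a), (e)

(a) Entailed — the narrative places the repairing before the breaking.
(b) Not entailed — the mirror is what broke, not the bowl.
(c) Not entailed — 'was drawing' is progressive on an accomplishment; it does not entail the completed 'drew'.
(d) Not entailed — Carmen repaired the piano, not the mirror; the mirror belongs to the breaking event.
(e) Entailed — the original entails any weakening of itself; this just drops 'at dusk', 'in the cellar'.
(f) Not entailed — Tomas dragged the box, not the map; the map belongs to the drawing event.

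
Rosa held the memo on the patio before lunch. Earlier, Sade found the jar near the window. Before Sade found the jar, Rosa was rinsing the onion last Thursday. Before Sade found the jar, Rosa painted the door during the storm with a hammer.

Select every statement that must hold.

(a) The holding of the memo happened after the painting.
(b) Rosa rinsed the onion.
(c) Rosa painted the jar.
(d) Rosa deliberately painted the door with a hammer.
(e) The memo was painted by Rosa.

(a), (b)

(a) Entailed — the narrative places the painting before the holding.
(b) Entailed — 'rinse' is an activity; 'was rinsing' entails that some rinsing happened, so 'rinsed' holds.
(c) Not entailed — Rosa painted the door, not the jar; the jar belongs to the finding event.
(d) Not entailed — 'deliberately' adds information not in the original event.
(e) Not entailed — Rosa painted the door, not the memo; the memo belongs to the holding event.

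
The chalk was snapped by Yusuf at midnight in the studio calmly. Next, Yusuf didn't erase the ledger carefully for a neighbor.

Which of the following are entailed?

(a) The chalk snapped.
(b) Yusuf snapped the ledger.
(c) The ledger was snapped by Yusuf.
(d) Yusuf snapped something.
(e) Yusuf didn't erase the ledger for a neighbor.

(a), (d)

(a) Entailed — 'Yusuf snapped the chalk' is causative; it entails the inchoative 'the chalk snapped'.
(b) Not entailed — Yusuf snapped the chalk, not the ledger; the ledger belongs to the erasing event.
(c) Not entailed — Yusuf snapped the chalk, not the ledger; the ledger belongs to the erasing event.
(d) Entailed — every conjunct here is already in the original snapping event.
(e) Not entailed — dropping 'carefully' under negation is not valid — the original leaves open that Yusuf erased the ledger some other way.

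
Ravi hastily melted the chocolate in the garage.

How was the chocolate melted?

'hastily' marks the manner of the melting event.

hastily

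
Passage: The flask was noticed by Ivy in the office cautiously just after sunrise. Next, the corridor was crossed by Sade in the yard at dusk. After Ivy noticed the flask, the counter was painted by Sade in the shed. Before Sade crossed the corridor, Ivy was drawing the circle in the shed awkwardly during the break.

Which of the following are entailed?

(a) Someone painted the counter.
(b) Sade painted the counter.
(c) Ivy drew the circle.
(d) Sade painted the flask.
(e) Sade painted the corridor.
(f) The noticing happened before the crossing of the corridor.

(a), (b), (f)

(a) Entailed — the original entails any weakening of itself; this just drops 'in the shed' and generalizes the agent.
(b) Entailed — dropping 'in the shed' leaves a sub-description the original still satisfies.
(c) Not entailed — 'was drawing' is progressive on an accomplishment; it does not entail the completed 'drew'.
(d) Not entailed — Sade painted the counter, not the flask; the flask belongs to the noticing event.
(e) Not entailed — Sade painted the counter, not the corridor; the corridor belongs to the crossing event.
(f) Entailed — the narrative places the noticing before the crossing.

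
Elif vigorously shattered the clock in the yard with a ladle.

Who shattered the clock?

'Elif' marks the agent of the shattering event.

Elif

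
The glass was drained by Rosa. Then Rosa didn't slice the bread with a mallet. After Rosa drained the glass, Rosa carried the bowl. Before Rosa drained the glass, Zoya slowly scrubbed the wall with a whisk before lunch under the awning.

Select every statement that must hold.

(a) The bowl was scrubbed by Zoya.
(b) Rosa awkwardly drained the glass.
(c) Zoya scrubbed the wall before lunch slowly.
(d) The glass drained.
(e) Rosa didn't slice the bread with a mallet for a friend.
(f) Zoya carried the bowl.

(c), (d), (e)

(a) Not entailed — Zoya scrubbed the wall, not the bowl; the bowl belongs to the carrying event.
(b) Not entailed — 'awkwardly' adds information not in the original event.
(c) Entailed — this follows by dropping conjuncts from the scrubbing event's description.
(d) Entailed — 'Rosa drained the glass' is causative; it entails the inchoative 'the glass drained'.
(e) Entailed — under negation, adding a further restriction is entailed: if no such slicing event occurred, none occurred for a friend either.
(f) Not entailed — the passage has Rosa carrying the bowl, not Zoya.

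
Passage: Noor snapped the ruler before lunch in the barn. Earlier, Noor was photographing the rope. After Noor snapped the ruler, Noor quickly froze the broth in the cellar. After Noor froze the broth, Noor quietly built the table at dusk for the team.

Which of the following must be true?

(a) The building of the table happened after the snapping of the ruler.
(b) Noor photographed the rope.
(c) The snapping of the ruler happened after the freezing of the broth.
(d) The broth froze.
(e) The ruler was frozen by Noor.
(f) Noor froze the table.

(a) Entailed — the narrative places the snapping before the building.
(b) Not entailed — 'was photographing' is progressive on an accomplishment; it does not entail the completed 'photographed'.
(c) Not entailed — the narrative places the snapping before the freezing, not after.
(d) Entailed — 'Noor froze the broth' is causative; it entails the inchoative 'the broth froze'.
(e) Not entailed — Noor froze the broth, not the ruler; the ruler belongs to the snapping event.
(f) Not entailed — Noor froze the broth, not the table; the table belongs to the building event.

(a), (d)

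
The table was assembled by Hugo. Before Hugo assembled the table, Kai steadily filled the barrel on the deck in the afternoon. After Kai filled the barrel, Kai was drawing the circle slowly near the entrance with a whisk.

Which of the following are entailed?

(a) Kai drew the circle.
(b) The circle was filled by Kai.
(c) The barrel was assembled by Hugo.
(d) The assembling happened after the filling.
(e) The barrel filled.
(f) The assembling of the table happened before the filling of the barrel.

(d), (e)

(a) Not entailed — 'was drawing' is progressive on an accomplishment; it does not entail the completed 'drew'.
(b) Not entailed — Kai filled the barrel, not the circle; the circle belongs to the drawing event.
(c) Not entailed — Hugo assembled the table, not the barrel; the barrel belongs to the filling event.
(d) Entailed — the narrative places the filling before the assembling.
(e) Entailed — 'Kai filled the barrel' is causative; it entails the inchoative 'the barrel filled'.
(f) Not entailed — the narrative places the filling before the assembling, not after.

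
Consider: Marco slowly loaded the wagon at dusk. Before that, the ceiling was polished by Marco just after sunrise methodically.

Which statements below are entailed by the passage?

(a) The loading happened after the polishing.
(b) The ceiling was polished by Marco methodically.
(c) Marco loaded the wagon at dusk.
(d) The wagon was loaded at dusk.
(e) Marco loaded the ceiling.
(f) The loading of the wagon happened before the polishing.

(a), (b), (c), (d)

(a) Entailed — the narrative places the polishing before the loading.
(b) Entailed — this follows by dropping conjuncts from the polishing event's description.
(c) Entailed — every conjunct here is already in the original loading event.
(d) Entailed — dropping 'slowly' and generalizing the agent leaves a sub-description the original still satisfies.
(e) Not entailed — Marco loaded the wagon, not the ceiling; the ceiling belongs to the polishing event.
(f) Not entailed — the narrative places the polishing before the loading, not after.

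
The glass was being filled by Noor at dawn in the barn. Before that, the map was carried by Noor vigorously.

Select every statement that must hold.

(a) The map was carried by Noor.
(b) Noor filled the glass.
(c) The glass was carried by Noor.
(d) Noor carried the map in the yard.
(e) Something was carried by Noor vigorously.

(a) Entailed — every conjunct here is already in the original carrying event.
(b) Not entailed — 'was filling' is progressive on an accomplishment; it does not entail the completed 'filled'.
(c) Not entailed — Noor carried the map, not the glass; the glass belongs to the filling event.
(d) Not entailed — 'in the yard' adds information not in the original event.
(e) Entailed — this follows by dropping conjuncts from the carrying event's description.

(a), (e)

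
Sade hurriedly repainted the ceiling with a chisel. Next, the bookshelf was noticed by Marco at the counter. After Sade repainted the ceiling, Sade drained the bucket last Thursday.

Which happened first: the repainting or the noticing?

The connectives place the repainting before the noticing.

the repainting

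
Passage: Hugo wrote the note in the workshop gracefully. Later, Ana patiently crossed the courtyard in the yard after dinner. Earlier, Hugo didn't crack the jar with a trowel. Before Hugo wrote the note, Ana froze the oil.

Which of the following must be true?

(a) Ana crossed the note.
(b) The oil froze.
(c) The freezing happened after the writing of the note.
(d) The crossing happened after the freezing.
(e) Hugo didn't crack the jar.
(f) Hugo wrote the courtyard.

(a) Not entailed — Ana crossed the courtyard, not the note; the note belongs to the writing event.
(b) Entailed — 'Ana froze the oil' is causative; it entails the inchoative 'the oil froze'.
(c) Not entailed — the narrative places the freezing before the writing, not after.
(d) Entailed — the narrative places the freezing before the crossing.
(e) Not entailed — dropping 'with a trowel' under negation is not valid — the original leaves open that Hugo cracked the jar some other way.
(f) Not entailed — Hugo wrote the note, not the courtyard; the courtyard belongs to the crossing event.

(b), (d)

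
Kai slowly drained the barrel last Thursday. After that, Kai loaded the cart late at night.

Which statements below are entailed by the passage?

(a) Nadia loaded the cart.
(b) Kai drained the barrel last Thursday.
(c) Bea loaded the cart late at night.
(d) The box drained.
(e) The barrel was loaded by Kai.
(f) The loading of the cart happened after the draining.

(a) Not entailed — the passage has Kai loading the cart, not Nadia.
(b) Entailed — every conjunct here is already in the original draining event.
(c) Not entailed — the passage has Kai loading the cart, not Bea.
(d) Not entailed — the barrel is what drained, not the box.
(e) Not entailed — Kai loaded the cart, not the barrel; the barrel belongs to the draining event.
(f) Entailed — the narrative places the draining before the loading.

(b), (f)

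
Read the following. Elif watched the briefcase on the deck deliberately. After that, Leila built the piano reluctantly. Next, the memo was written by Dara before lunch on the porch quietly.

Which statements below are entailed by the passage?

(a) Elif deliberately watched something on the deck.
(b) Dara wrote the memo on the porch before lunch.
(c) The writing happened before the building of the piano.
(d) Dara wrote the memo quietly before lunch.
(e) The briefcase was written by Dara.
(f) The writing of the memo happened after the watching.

(a), (b), (d), (f)

(a) Entailed — generalizing the patient leaves a sub-description the original still satisfies.
(b) Entailed — dropping 'quietly' leaves a sub-description the original still satisfies.
(c) Not entailed — the narrative places the building before the writing, not after.
(d) Entailed — every conjunct here is already in the original writing event.
(e) Not entailed — Dara wrote the memo, not the briefcase; the briefcase belongs to the watching event.
(f) Entailed — the narrative places the watching before the writing.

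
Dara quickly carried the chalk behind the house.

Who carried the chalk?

Dara

'Dara' marks the agent of the carrying event.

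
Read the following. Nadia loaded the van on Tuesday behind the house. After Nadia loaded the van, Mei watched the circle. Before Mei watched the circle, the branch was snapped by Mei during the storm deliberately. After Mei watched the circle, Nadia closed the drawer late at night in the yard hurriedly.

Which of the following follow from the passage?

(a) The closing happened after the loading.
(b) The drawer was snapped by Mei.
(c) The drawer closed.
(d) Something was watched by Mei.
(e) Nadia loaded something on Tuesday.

(a), (c), (d), (e)

(a) Entailed — the narrative places the loading before the closing.
(b) Not entailed — Mei snapped the branch, not the drawer; the drawer belongs to the closing event.
(c) Entailed — 'Nadia closed the drawer' is causative; it entails the inchoative 'the drawer closed'.
(d) Entailed — every conjunct here is already in the original watching event.
(e) Entailed — every conjunct here is already in the original loading event.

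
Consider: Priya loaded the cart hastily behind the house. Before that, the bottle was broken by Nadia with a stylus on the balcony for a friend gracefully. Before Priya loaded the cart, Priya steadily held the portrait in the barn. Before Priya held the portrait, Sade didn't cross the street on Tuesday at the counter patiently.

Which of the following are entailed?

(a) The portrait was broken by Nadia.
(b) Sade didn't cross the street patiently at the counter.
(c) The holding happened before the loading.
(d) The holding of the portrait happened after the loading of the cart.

(a) Not entailed — Nadia broke the bottle, not the portrait; the portrait belongs to the holding event.
(b) Not entailed — dropping 'on Tuesday' under negation is not valid — the original leaves open that Sade crossed the street some other way.
(c) Entailed — the narrative places the holding before the loading.
(d) Not entailed — the narrative places the holding before the loading, not after.

(c)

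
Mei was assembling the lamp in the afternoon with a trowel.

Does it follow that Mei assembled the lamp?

no

'was assembling' is progressive; for an accomplishment like 'assemble the lamp', it doesn't entail completion.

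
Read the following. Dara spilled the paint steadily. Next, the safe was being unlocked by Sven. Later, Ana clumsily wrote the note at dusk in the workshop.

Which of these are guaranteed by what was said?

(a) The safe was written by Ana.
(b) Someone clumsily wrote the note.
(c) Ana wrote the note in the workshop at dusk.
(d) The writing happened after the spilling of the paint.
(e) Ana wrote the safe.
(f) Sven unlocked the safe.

(a) Not entailed — Ana wrote the note, not the safe; the safe belongs to the unlocking event.
(b) Entailed — dropping 'at dusk', 'in the workshop' and generalizing the agent leaves a sub-description the original still satisfies.
(c) Entailed — dropping 'clumsily' leaves a sub-description the original still satisfies.
(d) Entailed — the narrative places the spilling before the writing.
(e) Not entailed — Ana wrote the note, not the safe; the safe belongs to the unlocking event.
(f) Not entailed — 'was unlocking' is progressive on an accomplishment; it does not entail the completed 'unlocked'.

(b), (c), (d)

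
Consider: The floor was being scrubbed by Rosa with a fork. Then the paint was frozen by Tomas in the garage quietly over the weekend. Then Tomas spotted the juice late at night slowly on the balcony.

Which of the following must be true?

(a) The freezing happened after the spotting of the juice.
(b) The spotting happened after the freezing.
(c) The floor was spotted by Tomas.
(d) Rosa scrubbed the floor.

(b), (d)

(a) Not entailed — the narrative places the freezing before the spotting, not after.
(b) Entailed — the narrative places the freezing before the spotting.
(c) Not entailed — Tomas spotted the juice, not the floor; the floor belongs to the scrubbing event.
(d) Entailed — 'scrub' is an activity; 'was scrubbing' entails that some scrubbing happened, so 'scrubbed' holds.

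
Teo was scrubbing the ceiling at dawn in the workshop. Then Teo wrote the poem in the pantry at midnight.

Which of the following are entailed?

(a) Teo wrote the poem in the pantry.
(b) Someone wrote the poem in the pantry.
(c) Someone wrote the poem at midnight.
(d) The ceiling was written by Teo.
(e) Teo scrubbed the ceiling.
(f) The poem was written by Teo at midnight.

(a) Entailed — this follows by dropping conjuncts from the writing event's description.
(b) Entailed — the original entails any weakening of itself; this just drops 'at midnight' and generalizes the agent.
(c) Entailed — this follows by dropping conjuncts from the writing event's description.
(d) Not entailed — Teo wrote the poem, not the ceiling; the ceiling belongs to the scrubbing event.
(e) Entailed — 'scrub' is an activity; 'was scrubbing' entails that some scrubbing happened, so 'scrubbed' holds.
(f) Entailed — the original entails any weakening of itself; this just drops 'in the pantry'.

(a), (b), (c), (e), (f)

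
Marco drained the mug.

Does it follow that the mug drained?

yes

'Marco drained the mug' is the causative; it entails the inchoative 'the mug drained'.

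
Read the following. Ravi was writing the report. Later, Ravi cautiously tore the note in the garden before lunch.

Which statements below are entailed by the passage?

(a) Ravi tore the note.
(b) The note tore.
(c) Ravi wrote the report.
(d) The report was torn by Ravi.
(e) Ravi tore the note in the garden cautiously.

(a), (b), (e)

(a) Entailed — this follows by dropping conjuncts from the tearing event's description.
(b) Entailed — 'Ravi tore the note' is causative; it entails the inchoative 'the note tore'.
(c) Not entailed — 'was writing' is progressive on an accomplishment; it does not entail the completed 'wrote'.
(d) Not entailed — Ravi tore the note, not the report; the report belongs to the writing event.
(e) Entailed — every conjunct here is already in the original tearing event.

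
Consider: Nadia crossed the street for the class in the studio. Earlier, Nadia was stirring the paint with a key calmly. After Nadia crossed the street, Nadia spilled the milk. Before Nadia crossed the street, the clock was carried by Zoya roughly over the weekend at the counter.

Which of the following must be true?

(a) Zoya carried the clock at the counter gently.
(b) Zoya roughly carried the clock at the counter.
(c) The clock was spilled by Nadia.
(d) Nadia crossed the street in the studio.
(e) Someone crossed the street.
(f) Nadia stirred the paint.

(b), (d), (e), (f)

(a) Not entailed — 'gently' adds a manner not in (and inconsistent with) the original.
(b) Entailed — the original entails any weakening of itself; this just drops 'over the weekend'.
(c) Not entailed — Nadia spilled the milk, not the clock; the clock belongs to the carrying event.
(d) Entailed — the original entails any weakening of itself; this just drops 'for the class'.
(e) Entailed — dropping 'in the studio', 'for the class' and generalizing the agent leaves a sub-description the original still satisfies.
(f) Entailed — 'stir' is an activity; 'was stirring' entails that some stirring happened, so 'stirred' holds.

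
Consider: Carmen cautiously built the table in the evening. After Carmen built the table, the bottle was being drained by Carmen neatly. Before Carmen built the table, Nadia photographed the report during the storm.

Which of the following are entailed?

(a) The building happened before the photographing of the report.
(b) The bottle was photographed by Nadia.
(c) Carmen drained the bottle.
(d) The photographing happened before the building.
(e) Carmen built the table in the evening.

(d), (e)

(a) Not entailed — the narrative places the photographing before the building, not after.
(b) Not entailed — Nadia photographed the report, not the bottle; the bottle belongs to the draining event.
(c) Not entailed — 'was draining' is progressive on an accomplishment; it does not entail the completed 'drained'.
(d) Entailed — the narrative places the photographing before the building.
(e) Entailed — dropping 'cautiously' leaves a sub-description the original still satisfies.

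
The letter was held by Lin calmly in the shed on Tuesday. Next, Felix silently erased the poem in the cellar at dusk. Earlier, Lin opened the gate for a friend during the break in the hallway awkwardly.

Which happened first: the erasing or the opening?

the opening

The connectives place the opening before the erasing.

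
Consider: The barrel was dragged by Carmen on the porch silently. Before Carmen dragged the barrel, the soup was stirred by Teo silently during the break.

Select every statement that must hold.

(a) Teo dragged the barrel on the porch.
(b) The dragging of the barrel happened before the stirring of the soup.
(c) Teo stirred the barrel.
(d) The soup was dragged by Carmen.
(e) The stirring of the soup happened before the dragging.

(a) Not entailed — the passage has Carmen dragging the barrel, not Teo.
(b) Not entailed — the narrative places the stirring before the dragging, not after.
(c) Not entailed — Teo stirred the soup, not the barrel; the barrel belongs to the dragging event.
(d) Not entailed — Carmen dragged the barrel, not the soup; the soup belongs to the stirring event.
(e) Entailed — the narrative places the stirring before the dragging.

(e)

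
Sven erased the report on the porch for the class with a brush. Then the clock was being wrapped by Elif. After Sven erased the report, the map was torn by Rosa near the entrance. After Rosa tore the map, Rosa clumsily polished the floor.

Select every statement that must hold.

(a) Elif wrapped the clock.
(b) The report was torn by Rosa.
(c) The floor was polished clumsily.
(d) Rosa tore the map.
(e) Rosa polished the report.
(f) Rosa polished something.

(a) Not entailed — 'was wrapping' is progressive on an accomplishment; it does not entail the completed 'wrapped'.
(b) Not entailed — Rosa tore the map, not the report; the report belongs to the erasing event.
(c) Entailed — generalizing the agent leaves a sub-description the original still satisfies.
(d) Entailed — dropping 'near the entrance' leaves a sub-description the original still satisfies.
(e) Not entailed — Rosa polished the floor, not the report; the report belongs to the erasing event.
(f) Entailed — the original entails any weakening of itself; this just drops 'clumsily' and generalizes the patient.

(c), (d), (f)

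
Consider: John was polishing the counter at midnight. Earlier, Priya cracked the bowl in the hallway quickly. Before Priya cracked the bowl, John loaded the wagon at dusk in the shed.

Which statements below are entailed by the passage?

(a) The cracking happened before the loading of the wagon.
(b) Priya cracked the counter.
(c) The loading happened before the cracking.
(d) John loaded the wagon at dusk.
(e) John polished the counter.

(a) Not entailed — the narrative places the loading before the cracking, not after.
(b) Not entailed — Priya cracked the bowl, not the counter; the counter belongs to the polishing event.
(c) Entailed — the narrative places the loading before the cracking.
(d) Entailed — dropping 'in the shed' leaves a sub-description the original still satisfies.
(e) Entailed — 'polish' is an activity; 'was polishing' entails that some polishing happened, so 'polished' holds.

(c), (d), (e)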